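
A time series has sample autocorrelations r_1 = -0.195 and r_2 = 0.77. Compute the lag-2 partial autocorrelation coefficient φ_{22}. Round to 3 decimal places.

φ_{22} = (r_2 − r_1²) / (1 − r_1²)
r_1² = (-0.195)² = 0.038025
Numerator = 0.77 − 0.0380 = 0.7320; denominator = 1 − 0.0380 = 0.9620
φ_{22} = 0.7320 / 0.9620 = 0.761

0.761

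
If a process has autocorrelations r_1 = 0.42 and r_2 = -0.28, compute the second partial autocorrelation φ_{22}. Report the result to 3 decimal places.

φ_{22} = (r_2 − r_1²) / (1 − r_1²)
r_1² = (0.42)² = 0.1764
Numerator = -0.28 − 0.1764 = -0.4564; denominator = 1 − 0.1764 = 0.8236
φ_{22} = -0.4564 / 0.8236 = -0.554

-0.554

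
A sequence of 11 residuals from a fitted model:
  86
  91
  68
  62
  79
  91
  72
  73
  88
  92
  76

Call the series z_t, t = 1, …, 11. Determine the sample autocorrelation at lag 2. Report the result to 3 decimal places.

-0.655

Mean z̄ = (86 + 91 + 68 + 62 + 79 + 91 + 72 + 73 + 88 + 92 + 76)/11 = 79.8182
Numerator Σ_{t=1}^{9}(z_t−z̄)(z_{t+2}−z̄) = -709.9752
Denominator Σ(z_t−z̄)² = 1083.6364
r_2 = -709.9752 / 1083.6364 = -0.655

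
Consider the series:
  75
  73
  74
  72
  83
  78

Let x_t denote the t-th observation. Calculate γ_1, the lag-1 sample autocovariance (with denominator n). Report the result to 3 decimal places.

0.440

Mean x̄ = (75 + 73 + 74 + 72 + 83 + 78)/6 = 75.8333
Deviations: -0.8333, -2.8333, -1.8333, -3.8333, 7.1667, 2.1667
Σ_{t=1}^{5}(x_t−x̄)(x_{t+1}−x̄) = 2.6389
γ_1 = 2.6389 / 6 = 0.440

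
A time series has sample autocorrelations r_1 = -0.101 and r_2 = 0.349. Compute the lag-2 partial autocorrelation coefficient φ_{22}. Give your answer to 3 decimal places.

φ_{22} = (r_2 − r_1²) / (1 − r_1²)
r_1² = (-0.101)² = 0.010201
Numerator = 0.349 − 0.0102 = 0.3388; denominator = 1 − 0.0102 = 0.9898
φ_{22} = 0.3388 / 0.9898 = 0.342

0.342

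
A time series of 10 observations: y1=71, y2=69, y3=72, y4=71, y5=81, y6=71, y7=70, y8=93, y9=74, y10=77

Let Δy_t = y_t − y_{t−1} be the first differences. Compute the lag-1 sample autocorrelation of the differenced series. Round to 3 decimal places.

First differences Δy: -2, 3, -1, 10, -10, -1, 23, -19, 3
Mean of differences = 0.6667
Numerator Σ(Δy_t−Δȳ)(Δy_{t+1}−Δȳ) = -629.7778
Denominator Σ(Δy_t−Δȳ)² = 1110.0000
r_1(Δy) = -629.7778 / 1110.0000 = -0.567

-0.567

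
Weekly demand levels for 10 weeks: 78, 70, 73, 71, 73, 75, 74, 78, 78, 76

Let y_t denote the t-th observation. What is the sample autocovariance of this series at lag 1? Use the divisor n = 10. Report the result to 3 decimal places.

Mean ȳ = (78 + 70 + 73 + 71 + 73 + 75 + 74 + 78 + 78 + 76)/10 = 74.6000
Σ_{t=1}^{9}(y_t−ȳ)(y_{t+1}−ȳ) = 16.6400
γ_1 = 16.6400 / 10 = 1.664

1.664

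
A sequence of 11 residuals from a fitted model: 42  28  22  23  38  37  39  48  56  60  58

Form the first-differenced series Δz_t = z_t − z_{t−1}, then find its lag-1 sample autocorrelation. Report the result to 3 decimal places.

First differences Δz: -14, -6, 1, 15, -1, 2, 9, 8, 4, -2
Mean of differences = 1.6000
Numerator Σ(Δz_t−Δz̄)(Δz_{t+1}−Δz̄) = 136.2400
Denominator Σ(Δz_t−Δz̄)² = 602.4000
r_1(Δz) = 136.2400 / 602.4000 = 0.226

0.226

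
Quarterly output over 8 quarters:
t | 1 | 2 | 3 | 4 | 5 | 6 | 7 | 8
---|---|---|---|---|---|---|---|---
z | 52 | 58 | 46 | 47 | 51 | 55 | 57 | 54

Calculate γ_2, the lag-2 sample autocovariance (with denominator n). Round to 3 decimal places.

-4.250

Mean z̄ = (52 + 58 + 46 + 47 + 51 + 55 + 57 + 54)/8 = 52.5000
Deviations: -0.5000, 5.5000, -6.5000, -5.5000, -1.5000, 2.5000, 4.5000, 1.5000
Σ_{t=1}^{6}(z_t−z̄)(z_{t+2}−z̄) = -34.0000
γ_2 = -34.0000 / 8 = -4.250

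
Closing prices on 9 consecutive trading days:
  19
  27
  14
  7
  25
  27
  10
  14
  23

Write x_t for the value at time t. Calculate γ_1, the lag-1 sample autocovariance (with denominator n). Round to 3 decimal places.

Mean x̄ = (19 + 27 + 14 + 7 + 25 + 27 + 10 + 14 + 23)/9 = 18.4444
Σ_{t=1}^{8}(x_t−x̄)(x_{t+1}−x̄) = -56.3086
γ_1 = -56.3086 / 9 = -6.257

-6.257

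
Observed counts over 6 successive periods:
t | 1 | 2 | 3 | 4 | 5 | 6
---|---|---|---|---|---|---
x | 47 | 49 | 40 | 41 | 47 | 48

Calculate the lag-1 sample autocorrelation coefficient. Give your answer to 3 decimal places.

0.094

Mean x̄ = (47 + 49 + 40 + 41 + 47 + 48)/6 = 45.3333
Numerator Σ_{t=1}^{5}(x_t−x̄)(x_{t+1}−x̄) = 6.8889
Denominator Σ(x_t−x̄)² = 73.3333
r_1 = 6.8889 / 73.3333 = 0.094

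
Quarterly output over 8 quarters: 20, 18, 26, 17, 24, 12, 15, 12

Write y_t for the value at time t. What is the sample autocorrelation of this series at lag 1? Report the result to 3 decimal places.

-0.075

Mean ȳ = (20 + 18 + 26 + 17 + 24 + 12 + 15 + 12)/8 = 18.0000
Deviations from mean: 2.0000, 0.0000, 8.0000, -1.0000, 6.0000, -6.0000, -3.0000, -6.0000
Numerator Σ_{t=1}^{7}(y_t−ȳ)(y_{t+1}−ȳ) = -14.0000
Denominator Σ(y_t−ȳ)² = 186.0000
r_1 = -14.0000 / 186.0000 = -0.075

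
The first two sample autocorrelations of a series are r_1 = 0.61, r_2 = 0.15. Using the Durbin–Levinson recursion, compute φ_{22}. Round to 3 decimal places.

-0.354

φ_{22} = (r_2 − r_1²) / (1 − r_1²)
r_1² = (0.61)² = 0.3721
Numerator = 0.15 − 0.3721 = -0.2221; denominator = 1 − 0.3721 = 0.6279
φ_{22} = -0.2221 / 0.6279 = -0.354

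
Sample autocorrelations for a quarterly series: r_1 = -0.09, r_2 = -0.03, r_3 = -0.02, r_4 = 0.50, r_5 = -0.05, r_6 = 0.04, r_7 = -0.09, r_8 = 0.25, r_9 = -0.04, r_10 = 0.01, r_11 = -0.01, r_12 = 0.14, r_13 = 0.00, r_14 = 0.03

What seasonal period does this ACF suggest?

4

The largest autocorrelation is r_4 = 0.50, with a weaker echo at lag 8 (0.25); the remaining lags stay at or below 0.14.
The dominant spike at lag 4 indicates a seasonal period of 4.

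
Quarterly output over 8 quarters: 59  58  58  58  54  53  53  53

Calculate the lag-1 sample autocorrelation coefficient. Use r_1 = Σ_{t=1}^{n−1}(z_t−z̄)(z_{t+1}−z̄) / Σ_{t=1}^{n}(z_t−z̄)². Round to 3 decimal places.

0.649

Mean z̄ = (59 + 58 + 58 + 58 + 54 + 53 + 53 + 53)/8 = 55.7500
Deviations from mean: 3.2500, 2.2500, 2.2500, 2.2500, -1.7500, -2.7500, -2.7500, -2.7500
Σ(z_t−z̄)(z_{t+1}−z̄) = (7.3125) + (5.0625) + (5.0625) + (-3.9375) + (4.8125) + (7.5625) + (7.5625) = 33.4375
Denominator Σ(z_t−z̄)² = 51.5000
r_1 = 33.4375 / 51.5000 = 0.649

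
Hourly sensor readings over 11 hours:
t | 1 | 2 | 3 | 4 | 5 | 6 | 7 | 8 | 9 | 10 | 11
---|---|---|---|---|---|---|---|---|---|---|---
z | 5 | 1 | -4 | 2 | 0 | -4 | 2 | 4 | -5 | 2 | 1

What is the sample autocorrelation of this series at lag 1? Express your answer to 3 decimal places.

-0.311

Mean z̄ = (5 + 1 − 4 + 2 + 0 − 4 + 2 + 4 − 5 + 2 + 1)/11 = 0.3636
Numerator Σ_{t=1}^{10}(z_t−z̄)(z_{t+1}−z̄) = -34.4050
Denominator Σ(z_t−z̄)² = 110.5455
r_1 = -34.4050 / 110.5455 = -0.311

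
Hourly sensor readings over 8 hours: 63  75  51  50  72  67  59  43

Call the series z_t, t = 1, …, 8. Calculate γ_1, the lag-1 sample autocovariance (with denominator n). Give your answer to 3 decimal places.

-3.250

Mean z̄ = (63 + 75 + 51 + 50 + 72 + 67 + 59 + 43)/8 = 60.0000
Deviations: 3.0000, 15.0000, -9.0000, -10.0000, 12.0000, 7.0000, -1.0000, -17.0000
Σ_{t=1}^{7}(z_t−z̄)(z_{t+1}−z̄) = -26.0000
γ_1 = -26.0000 / 8 = -3.250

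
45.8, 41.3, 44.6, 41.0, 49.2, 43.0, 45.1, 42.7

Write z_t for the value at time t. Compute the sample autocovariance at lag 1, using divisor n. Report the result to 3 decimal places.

Mean z̄ = (45.8 + 41.3 + 44.6 + 41.0 + 49.2 + 43.0 + 45.1 + 42.7)/8 = 44.0875
Deviations: 1.7125, -2.7875, 0.5125, -3.0875, 5.1125, -1.0875, 1.0125, -1.3875
Σ_{t=1}^{7}(z_t−z̄)(z_{t+1}−z̄) = -31.6352
γ_1 = -31.6352 / 8 = -3.954

-3.954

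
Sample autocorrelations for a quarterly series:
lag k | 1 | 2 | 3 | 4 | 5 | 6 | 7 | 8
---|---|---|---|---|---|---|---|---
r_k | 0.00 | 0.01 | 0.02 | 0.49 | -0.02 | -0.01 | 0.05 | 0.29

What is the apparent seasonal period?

4

The largest autocorrelation is r_4 = 0.49, with a weaker echo at lag 8 (0.29); the remaining lags stay at or below 0.05.
The dominant spike at lag 4 indicates a seasonal period of 4.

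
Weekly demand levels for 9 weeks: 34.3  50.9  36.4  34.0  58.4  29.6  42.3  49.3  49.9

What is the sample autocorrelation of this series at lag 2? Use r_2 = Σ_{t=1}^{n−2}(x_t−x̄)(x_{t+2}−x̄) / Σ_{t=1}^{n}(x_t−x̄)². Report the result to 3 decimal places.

-0.128

Mean x̄ = (34.3 + 50.9 + 36.4 + 34.0 + 58.4 + 29.6 + 42.3 + 49.3 + 49.9)/9 = 42.7889
Σ(x_t−x̄)(x_{t+2}−x̄) = (54.2346) + (-71.2877) + (-99.7377) + (115.9157) + (-7.6321) + (-85.8743) + (-3.4765) = -97.8580
Denominator Σ(x_t−x̄)² = 766.7689
r_2 = -97.8580 / 766.7689 = -0.128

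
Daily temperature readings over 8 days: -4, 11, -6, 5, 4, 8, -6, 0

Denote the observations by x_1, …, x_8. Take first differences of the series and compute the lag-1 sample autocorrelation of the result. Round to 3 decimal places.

First differences Δx: 15, -17, 11, -1, 4, -14, 6
Mean of differences = 0.5714
Numerator Σ(Δx_t−Δx̄)(Δx_{t+1}−Δx̄) = -587.6122
Denominator Σ(Δx_t−Δx̄)² = 881.7143
r_1(Δx) = -587.6122 / 881.7143 = -0.666

-0.666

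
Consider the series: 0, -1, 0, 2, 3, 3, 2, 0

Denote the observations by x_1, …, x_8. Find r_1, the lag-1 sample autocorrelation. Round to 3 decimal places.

0.569

Mean x̄ = (0 − 1 + 0 + 2 + 3 + 3 + 2 + 0)/8 = 1.1250
Σ(x_t−x̄)(x_{t+1}−x̄) = (2.3906) + (2.3906) + (-0.9844) + (1.6406) + (3.5156) + (1.6406) + (-0.9844) = 9.6094
Denominator Σ(x_t−x̄)² = 16.8750
r_1 = 9.6094 / 16.8750 = 0.569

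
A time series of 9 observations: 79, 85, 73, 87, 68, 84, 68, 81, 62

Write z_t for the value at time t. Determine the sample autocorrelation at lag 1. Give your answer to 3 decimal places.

Mean z̄ = (79 + 85 + 73 + 87 + 68 + 84 + 68 + 81 + 62)/9 = 76.3333
Numerator Σ_{t=1}^{8}(z_t−z̄)(z_{t+1}−z̄) = -363.7778
Denominator Σ(z_t−z̄)² = 632.0000
r_1 = -363.7778 / 632.0000 = -0.576

-0.576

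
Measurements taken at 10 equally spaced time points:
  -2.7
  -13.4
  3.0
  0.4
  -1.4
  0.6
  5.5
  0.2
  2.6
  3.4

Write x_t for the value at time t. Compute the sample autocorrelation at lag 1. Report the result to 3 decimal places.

0.037

Mean x̄ = (-2.7 − 13.4 + 3.0 + 0.4 − 1.4 + 0.6 + 5.5 + 0.2 + 2.6 + 3.4)/10 = -0.1800
Numerator Σ_{t=1}^{9}(x_t−x̄)(x_{t+1}−x̄) = 9.0576
Denominator Σ(x_t−x̄)² = 246.6160
r_1 = 9.0576 / 246.6160 = 0.037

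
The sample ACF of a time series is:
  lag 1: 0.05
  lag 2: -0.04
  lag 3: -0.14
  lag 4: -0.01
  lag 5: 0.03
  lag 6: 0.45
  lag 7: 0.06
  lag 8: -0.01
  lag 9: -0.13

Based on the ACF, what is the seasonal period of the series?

The largest autocorrelation is r_6 = 0.45; the remaining lags stay at or below 0.06.
The dominant spike at lag 6 indicates a seasonal period of 6.

6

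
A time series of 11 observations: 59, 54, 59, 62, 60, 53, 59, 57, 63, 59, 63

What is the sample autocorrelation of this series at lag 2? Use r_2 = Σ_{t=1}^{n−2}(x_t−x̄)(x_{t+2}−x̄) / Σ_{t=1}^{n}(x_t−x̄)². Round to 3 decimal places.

Mean x̄ = (59 + 54 + 59 + 62 + 60 + 53 + 59 + 57 + 63 + 59 + 63)/11 = 58.9091
Numerator Σ_{t=1}^{9}(x_t−x̄)(x_{t+2}−x̄) = -5.0165
Denominator Σ(x_t−x̄)² = 106.9091
r_2 = -5.0165 / 106.9091 = -0.047

-0.047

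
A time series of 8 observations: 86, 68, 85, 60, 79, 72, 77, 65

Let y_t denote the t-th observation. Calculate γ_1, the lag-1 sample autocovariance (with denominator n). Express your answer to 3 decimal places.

-50.625

Mean ȳ = (86 + 68 + 85 + 60 + 79 + 72 + 77 + 65)/8 = 74.0000
Deviations: 12.0000, -6.0000, 11.0000, -14.0000, 5.0000, -2.0000, 3.0000, -9.0000
Σ_{t=1}^{7}(y_t−ȳ)(y_{t+1}−ȳ) = -405.0000
γ_1 = -405.0000 / 8 = -50.625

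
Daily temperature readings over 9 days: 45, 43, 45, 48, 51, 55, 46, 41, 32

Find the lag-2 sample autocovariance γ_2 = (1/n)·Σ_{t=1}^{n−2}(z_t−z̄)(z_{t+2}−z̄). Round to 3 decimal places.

Mean z̄ = (45 + 43 + 45 + 48 + 51 + 55 + 46 + 41 + 32)/9 = 45.1111
Σ_{t=1}^{7}(z_t−z̄)(z_{t+2}−z̄) = -25.2469
γ_2 = -25.2469 / 9 = -2.805

-2.805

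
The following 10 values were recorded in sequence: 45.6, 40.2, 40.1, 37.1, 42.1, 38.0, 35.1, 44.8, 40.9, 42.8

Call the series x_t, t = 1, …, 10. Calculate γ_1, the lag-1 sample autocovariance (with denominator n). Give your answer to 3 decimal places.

Mean x̄ = (45.6 + 40.2 + 40.1 + 37.1 + 42.1 + 38.0 + 35.1 + 44.8 + 40.9 + 42.8)/10 = 40.6700
Σ_{t=1}^{9}(x_t−x̄)(x_{t+1}−x̄) = -15.6299
γ_1 = -15.6299 / 10 = -1.563

-1.563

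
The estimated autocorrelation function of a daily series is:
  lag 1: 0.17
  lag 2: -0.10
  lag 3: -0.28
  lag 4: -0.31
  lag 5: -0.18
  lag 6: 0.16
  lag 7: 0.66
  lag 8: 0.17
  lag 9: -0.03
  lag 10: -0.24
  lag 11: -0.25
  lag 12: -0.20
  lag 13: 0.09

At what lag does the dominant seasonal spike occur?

7

The largest autocorrelation is r_7 = 0.66; the remaining lags stay at or below 0.17.
The dominant spike at lag 7 indicates a seasonal period of 7.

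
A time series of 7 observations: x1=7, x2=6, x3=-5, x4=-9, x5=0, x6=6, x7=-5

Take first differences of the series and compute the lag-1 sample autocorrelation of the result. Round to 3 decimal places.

0.009

First differences Δx: -1, -11, -4, 9, 6, -11
Mean of differences = -2.0000
Numerator Σ(Δx_t−Δx̄)(Δx_{t+1}−Δx̄) = 3.0000
Denominator Σ(Δx_t−Δx̄)² = 352.0000
r_1(Δx) = 3.0000 / 352.0000 = 0.009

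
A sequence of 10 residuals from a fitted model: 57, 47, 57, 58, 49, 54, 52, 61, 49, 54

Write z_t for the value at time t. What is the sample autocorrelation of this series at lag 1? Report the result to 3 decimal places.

Mean z̄ = (57 + 47 + 57 + 58 + 49 + 54 + 52 + 61 + 49 + 54)/10 = 53.8000
Numerator Σ_{t=1}^{9}(z_t−z̄)(z_{t+1}−z̄) = -100.0400
Denominator Σ(z_t−z̄)² = 185.6000
r_1 = -100.0400 / 185.6000 = -0.539

-0.539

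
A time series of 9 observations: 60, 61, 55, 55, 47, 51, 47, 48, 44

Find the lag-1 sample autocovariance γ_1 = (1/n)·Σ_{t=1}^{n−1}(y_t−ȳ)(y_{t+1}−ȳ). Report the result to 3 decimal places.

17.222

Mean ȳ = (60 + 61 + 55 + 55 + 47 + 51 + 47 + 48 + 44)/9 = 52.0000
Σ_{t=1}^{8}(y_t−ȳ)(y_{t+1}−ȳ) = 155.0000
γ_1 = 155.0000 / 9 = 17.222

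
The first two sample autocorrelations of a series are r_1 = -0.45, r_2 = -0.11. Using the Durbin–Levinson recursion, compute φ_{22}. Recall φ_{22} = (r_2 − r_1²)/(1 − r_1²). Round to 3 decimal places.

-0.392

φ_{22} = (r_2 − r_1²) / (1 − r_1²)
r_1² = (-0.45)² = 0.2025
Numerator = -0.11 − 0.2025 = -0.3125; denominator = 1 − 0.2025 = 0.7975
φ_{22} = -0.3125 / 0.7975 = -0.392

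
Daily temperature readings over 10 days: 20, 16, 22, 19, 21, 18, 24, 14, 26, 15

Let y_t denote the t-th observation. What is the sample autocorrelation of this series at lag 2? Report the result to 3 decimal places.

Mean ȳ = (20 + 16 + 22 + 19 + 21 + 18 + 24 + 14 + 26 + 15)/10 = 19.5000
Numerator Σ_{t=1}^{8}(y_t−ȳ)(y_{t+2}−ȳ) = 76.5000
Denominator Σ(y_t−ȳ)² = 136.5000
r_2 = 76.5000 / 136.5000 = 0.560

0.560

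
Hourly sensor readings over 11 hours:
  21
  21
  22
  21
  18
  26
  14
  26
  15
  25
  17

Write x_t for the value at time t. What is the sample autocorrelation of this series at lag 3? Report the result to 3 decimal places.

Mean x̄ = (21 + 21 + 22 + 21 + 18 + 26 + 14 + 26 + 15 + 25 + 17)/11 = 20.5455
Numerator Σ_{t=1}^{8}(x_t−x̄)(x_{t+3}−x̄) = -88.6198
Denominator Σ(x_t−x̄)² = 174.7273
r_3 = -88.6198 / 174.7273 = -0.507

-0.507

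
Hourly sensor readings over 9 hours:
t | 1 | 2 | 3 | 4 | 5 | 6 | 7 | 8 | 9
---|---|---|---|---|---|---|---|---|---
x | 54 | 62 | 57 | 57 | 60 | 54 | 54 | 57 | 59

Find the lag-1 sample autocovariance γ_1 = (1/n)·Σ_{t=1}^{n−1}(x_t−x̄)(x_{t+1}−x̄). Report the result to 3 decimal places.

-1.693

Mean x̄ = (54 + 62 + 57 + 57 + 60 + 54 + 54 + 57 + 59)/9 = 57.1111
Σ_{t=1}^{8}(x_t−x̄)(x_{t+1}−x̄) = -15.2346
γ_1 = -15.2346 / 9 = -1.693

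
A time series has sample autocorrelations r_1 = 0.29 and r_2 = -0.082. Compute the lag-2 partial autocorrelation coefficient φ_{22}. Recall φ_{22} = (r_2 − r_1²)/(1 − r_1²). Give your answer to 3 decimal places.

-0.181

φ_{22} = (r_2 − r_1²) / (1 − r_1²)
r_1² = (0.29)² = 0.0841
Numerator = -0.082 − 0.0841 = -0.1661; denominator = 1 − 0.0841 = 0.9159
φ_{22} = -0.1661 / 0.9159 = -0.181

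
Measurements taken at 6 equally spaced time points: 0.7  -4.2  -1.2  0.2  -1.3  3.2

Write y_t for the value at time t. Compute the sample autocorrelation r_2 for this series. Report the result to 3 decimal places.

-0.009

Mean ȳ = (0.7 − 4.2 − 1.2 + 0.2 − 1.3 + 3.2)/6 = -0.4333
Deviations from mean: 1.1333, -3.7667, -0.7667, 0.6333, -0.8667, 3.6333
Numerator Σ_{t=1}^{4}(y_t−ȳ)(y_{t+2}−ȳ) = -0.2889
Denominator Σ(y_t−ȳ)² = 30.4133
r_2 = -0.2889 / 30.4133 = -0.009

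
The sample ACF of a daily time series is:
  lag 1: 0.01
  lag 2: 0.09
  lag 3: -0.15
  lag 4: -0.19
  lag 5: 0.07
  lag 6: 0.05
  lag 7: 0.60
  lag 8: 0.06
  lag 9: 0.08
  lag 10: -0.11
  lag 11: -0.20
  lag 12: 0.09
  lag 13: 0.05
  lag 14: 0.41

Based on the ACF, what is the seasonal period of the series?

7

The largest autocorrelation is r_7 = 0.60, with a weaker echo at lag 14 (0.41); the remaining lags stay at or below 0.09.
The dominant spike at lag 7 indicates a seasonal period of 7.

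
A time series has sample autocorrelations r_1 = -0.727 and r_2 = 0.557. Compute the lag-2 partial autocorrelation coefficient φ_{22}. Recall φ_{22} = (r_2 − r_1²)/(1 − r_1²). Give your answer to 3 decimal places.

0.060

φ_{22} = (r_2 − r_1²) / (1 − r_1²)
r_1² = (-0.727)² = 0.528529
Numerator = 0.557 − 0.5285 = 0.0285; denominator = 1 − 0.5285 = 0.4715
φ_{22} = 0.0285 / 0.4715 = 0.060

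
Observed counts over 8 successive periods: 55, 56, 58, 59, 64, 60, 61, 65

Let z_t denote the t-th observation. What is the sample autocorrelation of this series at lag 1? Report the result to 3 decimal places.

Mean z̄ = (55 + 56 + 58 + 59 + 64 + 60 + 61 + 65)/8 = 59.7500
Deviations from mean: -4.7500, -3.7500, -1.7500, -0.7500, 4.2500, 0.2500, 1.2500, 5.2500
Σ(z_t−z̄)(z_{t+1}−z̄) = (17.8125) + (6.5625) + (1.3125) + (-3.1875) + (1.0625) + (0.3125) + (6.5625) = 30.4375
Denominator Σ(z_t−z̄)² = 87.5000
r_1 = 30.4375 / 87.5000 = 0.348

0.348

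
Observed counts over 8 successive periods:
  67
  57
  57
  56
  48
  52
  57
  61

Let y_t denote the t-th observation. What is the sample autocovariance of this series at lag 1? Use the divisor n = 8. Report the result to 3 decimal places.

6.514

Mean ȳ = (67 + 57 + 57 + 56 + 48 + 52 + 57 + 61)/8 = 56.8750
Deviations: 10.1250, 0.1250, 0.1250, -0.8750, -8.8750, -4.8750, 0.1250, 4.1250
Σ_{t=1}^{7}(y_t−ȳ)(y_{t+1}−ȳ) = 52.1094
γ_1 = 52.1094 / 8 = 6.514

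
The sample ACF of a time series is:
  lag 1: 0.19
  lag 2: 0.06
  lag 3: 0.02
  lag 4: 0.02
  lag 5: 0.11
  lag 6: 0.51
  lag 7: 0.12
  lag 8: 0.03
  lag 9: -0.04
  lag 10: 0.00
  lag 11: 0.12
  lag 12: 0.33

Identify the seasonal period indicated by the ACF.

6

The largest autocorrelation is r_6 = 0.51, with a weaker echo at lag 12 (0.33); the remaining lags stay at or below 0.19.
The dominant spike at lag 6 indicates a seasonal period of 6.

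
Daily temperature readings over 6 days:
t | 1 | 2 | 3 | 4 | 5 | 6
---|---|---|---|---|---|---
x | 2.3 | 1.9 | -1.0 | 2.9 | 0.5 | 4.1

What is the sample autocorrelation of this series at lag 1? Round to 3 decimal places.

Mean x̄ = (2.3 + 1.9 − 1.0 + 2.9 + 0.5 + 4.1)/6 = 1.7833
Deviations from mean: 0.5167, 0.1167, -2.7833, 1.1167, -1.2833, 2.3167
Numerator Σ_{t=1}^{5}(x_t−x̄)(x_{t+1}−x̄) = -7.7786
Denominator Σ(x_t−x̄)² = 16.2883
r_1 = -7.7786 / 16.2883 = -0.478

-0.478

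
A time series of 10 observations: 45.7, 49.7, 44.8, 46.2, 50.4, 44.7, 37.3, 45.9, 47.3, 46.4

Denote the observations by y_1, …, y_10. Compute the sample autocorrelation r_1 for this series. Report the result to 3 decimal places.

0.014

Mean ȳ = (45.7 + 49.7 + 44.8 + 46.2 + 50.4 + 44.7 + 37.3 + 45.9 + 47.3 + 46.4)/10 = 45.8400
Numerator Σ_{t=1}^{9}(y_t−ȳ)(y_{t+1}−ȳ) = 1.6424
Denominator Σ(y_t−ȳ)² = 113.6040
r_1 = 1.6424 / 113.6040 = 0.014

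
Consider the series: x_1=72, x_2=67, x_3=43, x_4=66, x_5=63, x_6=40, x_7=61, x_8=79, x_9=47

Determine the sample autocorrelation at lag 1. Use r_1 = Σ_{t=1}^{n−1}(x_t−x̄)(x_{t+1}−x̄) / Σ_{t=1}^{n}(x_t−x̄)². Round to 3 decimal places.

-0.293

Mean x̄ = (72 + 67 + 43 + 66 + 63 + 40 + 61 + 79 + 47)/9 = 59.7778
Numerator Σ_{t=1}^{8}(x_t−x̄)(x_{t+1}−x̄) = -427.2716
Denominator Σ(x_t−x̄)² = 1457.5556
r_1 = -427.2716 / 1457.5556 = -0.293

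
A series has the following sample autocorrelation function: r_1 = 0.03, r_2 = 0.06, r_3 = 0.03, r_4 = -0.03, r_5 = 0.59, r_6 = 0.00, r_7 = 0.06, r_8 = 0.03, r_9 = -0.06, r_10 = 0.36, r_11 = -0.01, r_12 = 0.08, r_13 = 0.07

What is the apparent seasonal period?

The largest autocorrelation is r_5 = 0.59, with a weaker echo at lag 10 (0.36); the remaining lags stay at or below 0.08.
The dominant spike at lag 5 indicates a seasonal period of 5.

5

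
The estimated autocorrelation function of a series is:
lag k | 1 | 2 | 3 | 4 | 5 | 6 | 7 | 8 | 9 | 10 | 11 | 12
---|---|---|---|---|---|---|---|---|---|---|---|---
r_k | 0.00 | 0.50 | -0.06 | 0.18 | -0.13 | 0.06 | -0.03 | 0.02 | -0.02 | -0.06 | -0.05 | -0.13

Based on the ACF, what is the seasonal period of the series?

2

The largest autocorrelation is r_2 = 0.50, with a weaker echo at lag 4 (0.18); the remaining lags stay at or below 0.06.
The dominant spike at lag 2 indicates a seasonal period of 2.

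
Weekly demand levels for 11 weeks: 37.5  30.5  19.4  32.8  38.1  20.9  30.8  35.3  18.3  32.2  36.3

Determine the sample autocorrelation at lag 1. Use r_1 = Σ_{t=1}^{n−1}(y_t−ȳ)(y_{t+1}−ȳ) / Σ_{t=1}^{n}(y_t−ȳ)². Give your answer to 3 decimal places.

Mean ȳ = (37.5 + 30.5 + 19.4 + 32.8 + 38.1 + 20.9 + 30.8 + 35.3 + 18.3 + 32.2 + 36.3)/11 = 30.1909
Numerator Σ_{t=1}^{10}(y_t−ȳ)(y_{t+1}−ȳ) = -156.9928
Denominator Σ(y_t−ȳ)² = 534.8691
r_1 = -156.9928 / 534.8691 = -0.294

-0.294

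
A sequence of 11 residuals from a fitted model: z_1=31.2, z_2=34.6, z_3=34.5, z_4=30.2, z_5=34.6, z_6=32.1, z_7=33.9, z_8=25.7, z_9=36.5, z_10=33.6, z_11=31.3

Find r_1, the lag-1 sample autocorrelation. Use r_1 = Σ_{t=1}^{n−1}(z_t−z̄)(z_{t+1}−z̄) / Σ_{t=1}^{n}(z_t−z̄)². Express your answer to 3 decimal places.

-0.498

Mean z̄ = (31.2 + 34.6 + 34.5 + 30.2 + 34.6 + 32.1 + 33.9 + 25.7 + 36.5 + 33.6 + 31.3)/11 = 32.5636
Numerator Σ_{t=1}^{10}(z_t−z̄)(z_{t+1}−z̄) = -43.2077
Denominator Σ(z_t−z̄)² = 86.7655
r_1 = -43.2077 / 86.7655 = -0.498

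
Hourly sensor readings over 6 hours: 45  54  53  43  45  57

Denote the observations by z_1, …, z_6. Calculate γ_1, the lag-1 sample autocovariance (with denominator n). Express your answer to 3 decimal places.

Mean z̄ = (45 + 54 + 53 + 43 + 45 + 57)/6 = 49.5000
Deviations: -4.5000, 4.5000, 3.5000, -6.5000, -4.5000, 7.5000
Σ_{t=1}^{5}(z_t−z̄)(z_{t+1}−z̄) = -31.7500
γ_1 = -31.7500 / 6 = -5.292

-5.292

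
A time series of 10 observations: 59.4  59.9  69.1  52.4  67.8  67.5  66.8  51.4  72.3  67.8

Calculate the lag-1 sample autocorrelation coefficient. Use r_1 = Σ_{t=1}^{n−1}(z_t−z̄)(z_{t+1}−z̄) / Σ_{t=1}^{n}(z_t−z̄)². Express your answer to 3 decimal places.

Mean z̄ = (59.4 + 59.9 + 69.1 + 52.4 + 67.8 + 67.5 + 66.8 + 51.4 + 72.3 + 67.8)/10 = 63.4400
Numerator Σ_{t=1}^{9}(z_t−z̄)(z_{t+1}−z̄) = -193.5116
Denominator Σ(z_t−z̄)² = 472.0240
r_1 = -193.5116 / 472.0240 = -0.410

-0.410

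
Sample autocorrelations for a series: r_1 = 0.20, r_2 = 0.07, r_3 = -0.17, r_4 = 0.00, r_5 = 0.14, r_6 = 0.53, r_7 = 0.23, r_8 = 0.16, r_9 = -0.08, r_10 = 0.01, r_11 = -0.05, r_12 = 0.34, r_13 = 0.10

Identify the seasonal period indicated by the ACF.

The largest autocorrelation is r_6 = 0.53, with a weaker echo at lag 12 (0.34); the remaining lags stay at or below 0.23. The elevated value at lag 1 (0.20), dropping to 0.07 at lag 2, reflects decaying short-term dependence rather than seasonality.
The dominant spike at lag 6 indicates a seasonal period of 6.

6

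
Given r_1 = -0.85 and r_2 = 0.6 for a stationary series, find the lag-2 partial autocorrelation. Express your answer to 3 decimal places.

φ_{22} = (r_2 − r_1²) / (1 − r_1²)
r_1² = (-0.85)² = 0.7225
Numerator = 0.6 − 0.7225 = -0.1225; denominator = 1 − 0.7225 = 0.2775
φ_{22} = -0.1225 / 0.2775 = -0.441

-0.441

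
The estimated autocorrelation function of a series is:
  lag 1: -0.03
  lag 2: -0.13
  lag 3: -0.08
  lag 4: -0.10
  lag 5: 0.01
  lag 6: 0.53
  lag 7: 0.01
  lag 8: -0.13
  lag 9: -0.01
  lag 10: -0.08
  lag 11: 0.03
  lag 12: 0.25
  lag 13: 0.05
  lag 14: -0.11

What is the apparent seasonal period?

6

The largest autocorrelation is r_6 = 0.53, with a weaker echo at lag 12 (0.25); the remaining lags stay at or below 0.05.
The dominant spike at lag 6 indicates a seasonal period of 6.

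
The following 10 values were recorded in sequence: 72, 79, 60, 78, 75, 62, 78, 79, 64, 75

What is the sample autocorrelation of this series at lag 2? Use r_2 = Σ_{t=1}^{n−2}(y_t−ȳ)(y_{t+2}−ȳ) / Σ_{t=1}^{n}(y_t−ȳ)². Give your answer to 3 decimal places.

-0.269

Mean ȳ = (72 + 79 + 60 + 78 + 75 + 62 + 78 + 79 + 64 + 75)/10 = 72.2000
Numerator Σ_{t=1}^{8}(y_t−ȳ)(y_{t+2}−ȳ) = -133.0800
Denominator Σ(y_t−ȳ)² = 495.6000
r_2 = -133.0800 / 495.6000 = -0.269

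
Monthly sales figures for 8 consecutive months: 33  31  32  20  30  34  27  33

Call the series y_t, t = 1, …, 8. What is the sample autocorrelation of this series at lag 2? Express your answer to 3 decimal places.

Mean ȳ = (33 + 31 + 32 + 20 + 30 + 34 + 27 + 33)/8 = 30.0000
Deviations from mean: 3.0000, 1.0000, 2.0000, -10.0000, 0.0000, 4.0000, -3.0000, 3.0000
Σ(y_t−ȳ)(y_{t+2}−ȳ) = (6.0000) + (-10.0000) + (0.0000) + (-40.0000) + (0.0000) + (12.0000) = -32.0000
Denominator Σ(y_t−ȳ)² = 148.0000
r_2 = -32.0000 / 148.0000 = -0.216

-0.216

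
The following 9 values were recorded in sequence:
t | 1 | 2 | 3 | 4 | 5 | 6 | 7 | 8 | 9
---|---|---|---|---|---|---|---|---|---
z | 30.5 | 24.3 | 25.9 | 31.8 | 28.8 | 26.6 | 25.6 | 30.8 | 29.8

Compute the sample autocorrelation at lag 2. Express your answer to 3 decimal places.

Mean z̄ = (30.5 + 24.3 + 25.9 + 31.8 + 28.8 + 26.6 + 25.6 + 30.8 + 29.8)/9 = 28.2333
Numerator Σ_{t=1}^{7}(z_t−z̄)(z_{t+2}−z̄) = -36.2756
Denominator Σ(z_t−z̄)² = 57.7400
r_2 = -36.2756 / 57.7400 = -0.628

-0.628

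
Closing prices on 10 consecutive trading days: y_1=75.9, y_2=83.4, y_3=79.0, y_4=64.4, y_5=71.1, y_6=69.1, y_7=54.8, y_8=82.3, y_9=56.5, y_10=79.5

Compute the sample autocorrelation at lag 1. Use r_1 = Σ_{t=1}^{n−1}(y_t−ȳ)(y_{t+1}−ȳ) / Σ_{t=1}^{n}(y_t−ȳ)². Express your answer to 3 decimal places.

-0.343

Mean ȳ = (75.9 + 83.4 + 79.0 + 64.4 + 71.1 + 69.1 + 54.8 + 82.3 + 56.5 + 79.5)/10 = 71.6000
Numerator Σ_{t=1}^{9}(y_t−ȳ)(y_{t+1}−ȳ) = -328.9900
Denominator Σ(y_t−ȳ)² = 957.9800
r_1 = -328.9900 / 957.9800 = -0.343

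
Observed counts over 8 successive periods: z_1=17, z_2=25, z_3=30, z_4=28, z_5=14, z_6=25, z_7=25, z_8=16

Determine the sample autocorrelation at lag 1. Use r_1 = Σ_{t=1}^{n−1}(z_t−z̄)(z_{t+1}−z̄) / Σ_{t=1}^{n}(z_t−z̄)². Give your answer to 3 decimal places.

-0.127

Mean z̄ = (17 + 25 + 30 + 28 + 14 + 25 + 25 + 16)/8 = 22.5000
Deviations from mean: -5.5000, 2.5000, 7.5000, 5.5000, -8.5000, 2.5000, 2.5000, -6.5000
Numerator Σ_{t=1}^{7}(z_t−z̄)(z_{t+1}−z̄) = -31.7500
Denominator Σ(z_t−z̄)² = 250.0000
r_1 = -31.7500 / 250.0000 = -0.127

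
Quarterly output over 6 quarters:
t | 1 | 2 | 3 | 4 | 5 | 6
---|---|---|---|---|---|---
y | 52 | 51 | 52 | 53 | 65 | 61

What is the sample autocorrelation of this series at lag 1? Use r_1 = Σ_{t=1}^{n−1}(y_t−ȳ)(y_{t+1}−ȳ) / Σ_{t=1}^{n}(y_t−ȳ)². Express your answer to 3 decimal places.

0.402

Mean ȳ = (52 + 51 + 52 + 53 + 65 + 61)/6 = 55.6667
Deviations from mean: -3.6667, -4.6667, -3.6667, -2.6667, 9.3333, 5.3333
Σ(y_t−ȳ)(y_{t+1}−ȳ) = (17.1111) + (17.1111) + (9.7778) + (-24.8889) + (49.7778) = 68.8889
Denominator Σ(y_t−ȳ)² = 171.3333
r_1 = 68.8889 / 171.3333 = 0.402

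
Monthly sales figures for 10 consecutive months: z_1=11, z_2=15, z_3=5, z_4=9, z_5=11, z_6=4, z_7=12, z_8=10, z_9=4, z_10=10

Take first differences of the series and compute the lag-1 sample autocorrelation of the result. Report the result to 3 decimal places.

First differences Δz: 4, -10, 4, 2, -7, 8, -2, -6, 6
Mean of differences = -0.1111
Numerator Σ(Δz_t−Δz̄)(Δz_{t+1}−Δz̄) = -183.2346
Denominator Σ(Δz_t−Δz̄)² = 324.8889
r_1(Δz) = -183.2346 / 324.8889 = -0.564

-0.564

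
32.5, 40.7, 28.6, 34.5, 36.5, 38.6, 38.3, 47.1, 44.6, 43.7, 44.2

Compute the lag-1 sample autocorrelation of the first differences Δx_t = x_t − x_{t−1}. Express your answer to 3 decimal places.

First differences Δx: 8.2, -12.1, 5.9, 2.0, 2.1, -0.3, 8.8, -2.5, -0.9, 0.5
Mean of differences = 1.1700
Numerator Σ(Δx_t−Δx̄)(Δx_{t+1}−Δx̄) = -182.9589
Denominator Σ(Δx_t−Δx̄)² = 328.0210
r_1(Δx) = -182.9589 / 328.0210 = -0.558

-0.558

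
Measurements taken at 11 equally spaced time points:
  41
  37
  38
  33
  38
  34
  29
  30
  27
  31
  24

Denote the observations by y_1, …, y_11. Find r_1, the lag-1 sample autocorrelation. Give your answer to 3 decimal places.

0.408

Mean ȳ = (41 + 37 + 38 + 33 + 38 + 34 + 29 + 30 + 27 + 31 + 24)/11 = 32.9091
Numerator Σ_{t=1}^{10}(y_t−ȳ)(y_{t+1}−ȳ) = 112.9917
Denominator Σ(y_t−ȳ)² = 276.9091
r_1 = 112.9917 / 276.9091 = 0.408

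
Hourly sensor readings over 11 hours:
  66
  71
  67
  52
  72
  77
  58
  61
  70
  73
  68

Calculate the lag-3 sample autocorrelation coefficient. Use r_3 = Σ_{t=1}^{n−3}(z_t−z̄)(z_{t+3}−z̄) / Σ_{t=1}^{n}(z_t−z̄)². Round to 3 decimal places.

Mean z̄ = (66 + 71 + 67 + 52 + 72 + 77 + 58 + 61 + 70 + 73 + 68)/11 = 66.8182
Numerator Σ_{t=1}^{8}(z_t−z̄)(z_{t+3}−z̄) = 107.1736
Denominator Σ(z_t−z̄)² = 529.6364
r_3 = 107.1736 / 529.6364 = 0.202

0.202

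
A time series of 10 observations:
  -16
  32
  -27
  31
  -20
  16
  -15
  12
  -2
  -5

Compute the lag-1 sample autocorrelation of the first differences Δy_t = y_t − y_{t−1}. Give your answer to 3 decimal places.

-0.891

First differences Δy: 48, -59, 58, -51, 36, -31, 27, -14, -3
Mean of differences = 1.2222
Numerator Σ(Δy_t−Δȳ)(Δy_{t+1}−Δȳ) = -13296.9383
Denominator Σ(Δy_t−Δȳ)² = 14927.5556
r_1(Δy) = -13296.9383 / 14927.5556 = -0.891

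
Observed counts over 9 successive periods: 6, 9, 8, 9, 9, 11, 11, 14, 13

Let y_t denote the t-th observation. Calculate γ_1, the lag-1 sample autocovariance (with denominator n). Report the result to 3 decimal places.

2.778

Mean ȳ = (6 + 9 + 8 + 9 + 9 + 11 + 11 + 14 + 13)/9 = 10.0000
Σ_{t=1}^{8}(y_t−ȳ)(y_{t+1}−ȳ) = 25.0000
γ_1 = 25.0000 / 9 = 2.778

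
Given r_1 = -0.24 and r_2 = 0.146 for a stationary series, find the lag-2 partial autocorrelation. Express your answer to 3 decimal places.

φ_{22} = (r_2 − r_1²) / (1 − r_1²)
r_1² = (-0.24)² = 0.0576
Numerator = 0.146 − 0.0576 = 0.0884; denominator = 1 − 0.0576 = 0.9424
φ_{22} = 0.0884 / 0.9424 = 0.094

0.094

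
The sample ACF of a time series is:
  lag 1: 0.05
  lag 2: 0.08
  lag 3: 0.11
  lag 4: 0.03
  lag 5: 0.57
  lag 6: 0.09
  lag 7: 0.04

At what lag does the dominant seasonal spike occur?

The largest autocorrelation is r_5 = 0.57; the remaining lags stay at or below 0.11.
The dominant spike at lag 5 indicates a seasonal period of 5.

5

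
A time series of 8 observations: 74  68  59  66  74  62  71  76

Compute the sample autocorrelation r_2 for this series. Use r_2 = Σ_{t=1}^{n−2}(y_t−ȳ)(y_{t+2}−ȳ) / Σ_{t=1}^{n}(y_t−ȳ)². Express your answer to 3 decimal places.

-0.455

Mean ȳ = (74 + 68 + 59 + 66 + 74 + 62 + 71 + 76)/8 = 68.7500
Numerator Σ_{t=1}^{6}(y_t−ȳ)(y_{t+2}−ȳ) = -118.8750
Denominator Σ(y_t−ȳ)² = 261.5000
r_2 = -118.8750 / 261.5000 = -0.455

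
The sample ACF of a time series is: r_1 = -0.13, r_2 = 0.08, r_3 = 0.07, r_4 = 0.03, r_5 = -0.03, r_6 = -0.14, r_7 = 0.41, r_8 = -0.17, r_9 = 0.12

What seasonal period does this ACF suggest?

The largest autocorrelation is r_7 = 0.41; the remaining lags stay at or below 0.12.
The dominant spike at lag 7 indicates a seasonal period of 7.

7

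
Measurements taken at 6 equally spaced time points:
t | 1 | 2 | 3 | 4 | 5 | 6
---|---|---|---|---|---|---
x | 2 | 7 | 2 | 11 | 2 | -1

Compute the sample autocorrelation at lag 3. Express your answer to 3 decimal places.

Mean x̄ = (2 + 7 + 2 + 11 + 2 − 1)/6 = 3.8333
Deviations from mean: -1.8333, 3.1667, -1.8333, 7.1667, -1.8333, -4.8333
Numerator Σ_{t=1}^{3}(x_t−x̄)(x_{t+3}−x̄) = -10.0833
Denominator Σ(x_t−x̄)² = 94.8333
r_3 = -10.0833 / 94.8333 = -0.106

-0.106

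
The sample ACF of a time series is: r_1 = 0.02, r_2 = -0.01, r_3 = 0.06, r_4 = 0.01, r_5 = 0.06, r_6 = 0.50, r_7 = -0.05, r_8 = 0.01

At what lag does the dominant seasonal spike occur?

6

The largest autocorrelation is r_6 = 0.50; the remaining lags stay at or below 0.06.
The dominant spike at lag 6 indicates a seasonal period of 6.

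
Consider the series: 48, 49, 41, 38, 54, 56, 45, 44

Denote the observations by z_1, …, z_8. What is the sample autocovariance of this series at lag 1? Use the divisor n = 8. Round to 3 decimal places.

Mean z̄ = (48 + 49 + 41 + 38 + 54 + 56 + 45 + 44)/8 = 46.8750
Deviations: 1.1250, 2.1250, -5.8750, -8.8750, 7.1250, 9.1250, -1.8750, -2.8750
Σ_{t=1}^{7}(z_t−z̄)(z_{t+1}−z̄) = 32.1094
γ_1 = 32.1094 / 8 = 4.014

4.014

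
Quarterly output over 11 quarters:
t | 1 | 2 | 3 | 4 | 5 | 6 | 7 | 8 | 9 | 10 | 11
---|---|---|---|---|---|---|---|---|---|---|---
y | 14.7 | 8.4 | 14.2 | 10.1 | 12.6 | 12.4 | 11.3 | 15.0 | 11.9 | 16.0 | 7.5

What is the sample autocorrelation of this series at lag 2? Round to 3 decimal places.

0.347

Mean ȳ = (14.7 + 8.4 + 14.2 + 10.1 + 12.6 + 12.4 + 11.3 + 15.0 + 11.9 + 16.0 + 7.5)/11 = 12.1909
Numerator Σ_{t=1}^{9}(y_t−ȳ)(y_{t+2}−ȳ) = 25.8989
Denominator Σ(y_t−ȳ)² = 74.5691
r_2 = 25.8989 / 74.5691 = 0.347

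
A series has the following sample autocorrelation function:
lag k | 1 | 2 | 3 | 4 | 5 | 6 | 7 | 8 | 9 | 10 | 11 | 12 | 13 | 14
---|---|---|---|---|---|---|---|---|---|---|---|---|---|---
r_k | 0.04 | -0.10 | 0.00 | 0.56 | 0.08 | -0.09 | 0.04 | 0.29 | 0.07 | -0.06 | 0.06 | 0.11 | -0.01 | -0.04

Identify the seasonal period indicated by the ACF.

4

The largest autocorrelation is r_4 = 0.56, with a weaker echo at lag 8 (0.29); the remaining lags stay at or below 0.11.
The dominant spike at lag 4 indicates a seasonal period of 4.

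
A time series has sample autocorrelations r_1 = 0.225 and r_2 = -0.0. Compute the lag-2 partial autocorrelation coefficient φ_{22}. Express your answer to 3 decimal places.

φ_{22} = (r_2 − r_1²) / (1 − r_1²)
r_1² = (0.225)² = 0.050625
Numerator = -0.0 − 0.0506 = -0.0506; denominator = 1 − 0.0506 = 0.9494
φ_{22} = -0.0506 / 0.9494 = -0.053

-0.053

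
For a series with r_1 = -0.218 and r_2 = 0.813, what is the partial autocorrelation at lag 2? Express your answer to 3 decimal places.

0.804

φ_{22} = (r_2 − r_1²) / (1 − r_1²)
r_1² = (-0.218)² = 0.047524
Numerator = 0.813 − 0.0475 = 0.7655; denominator = 1 − 0.0475 = 0.9525
φ_{22} = 0.7655 / 0.9525 = 0.804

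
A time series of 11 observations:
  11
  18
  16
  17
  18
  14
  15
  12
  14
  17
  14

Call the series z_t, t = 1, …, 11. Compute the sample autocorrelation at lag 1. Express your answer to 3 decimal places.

Mean z̄ = (11 + 18 + 16 + 17 + 18 + 14 + 15 + 12 + 14 + 17 + 14)/11 = 15.0909
Numerator Σ_{t=1}^{10}(z_t−z̄)(z_{t+1}−z̄) = -5.5537
Denominator Σ(z_t−z̄)² = 54.9091
r_1 = -5.5537 / 54.9091 = -0.101

-0.101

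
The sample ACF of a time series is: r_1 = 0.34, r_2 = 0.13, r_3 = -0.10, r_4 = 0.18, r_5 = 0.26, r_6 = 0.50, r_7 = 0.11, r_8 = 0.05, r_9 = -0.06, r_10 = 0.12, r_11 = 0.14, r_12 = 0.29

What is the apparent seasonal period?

6

The largest autocorrelation is r_6 = 0.50; the remaining lags stay at or below 0.34. The elevated value at lag 1 (0.34), dropping to 0.13 at lag 2, reflects decaying short-term dependence rather than seasonality.
The dominant spike at lag 6 indicates a seasonal period of 6.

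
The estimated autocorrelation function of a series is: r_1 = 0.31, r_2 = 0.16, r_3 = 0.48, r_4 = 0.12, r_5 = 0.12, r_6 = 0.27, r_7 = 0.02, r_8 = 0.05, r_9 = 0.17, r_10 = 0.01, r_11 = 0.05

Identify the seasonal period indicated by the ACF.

3

The largest autocorrelation is r_3 = 0.48; the remaining lags stay at or below 0.31. The elevated value at lag 1 (0.31), dropping to 0.16 at lag 2, reflects decaying short-term dependence rather than seasonality.
The dominant spike at lag 3 indicates a seasonal period of 3.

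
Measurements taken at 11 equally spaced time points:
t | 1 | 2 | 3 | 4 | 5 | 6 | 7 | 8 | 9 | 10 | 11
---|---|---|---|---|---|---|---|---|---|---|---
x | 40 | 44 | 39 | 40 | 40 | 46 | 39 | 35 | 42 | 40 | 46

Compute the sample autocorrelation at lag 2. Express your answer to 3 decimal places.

Mean x̄ = (40 + 44 + 39 + 40 + 40 + 46 + 39 + 35 + 42 + 40 + 46)/11 = 41.0000
Numerator Σ_{t=1}^{9}(x_t−x̄)(x_{t+2}−x̄) = -23.0000
Denominator Σ(x_t−x̄)² = 108.0000
r_2 = -23.0000 / 108.0000 = -0.213

-0.213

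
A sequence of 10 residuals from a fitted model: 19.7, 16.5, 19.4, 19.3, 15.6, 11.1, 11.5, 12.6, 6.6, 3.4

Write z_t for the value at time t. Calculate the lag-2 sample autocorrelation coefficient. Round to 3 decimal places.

0.259

Mean z̄ = (19.7 + 16.5 + 19.4 + 19.3 + 15.6 + 11.1 + 11.5 + 12.6 + 6.6 + 3.4)/10 = 13.5700
Numerator Σ_{t=1}^{8}(z_t−z̄)(z_{t+2}−z̄) = 72.6952
Denominator Σ(z_t−z̄)² = 280.4410
r_2 = 72.6952 / 280.4410 = 0.259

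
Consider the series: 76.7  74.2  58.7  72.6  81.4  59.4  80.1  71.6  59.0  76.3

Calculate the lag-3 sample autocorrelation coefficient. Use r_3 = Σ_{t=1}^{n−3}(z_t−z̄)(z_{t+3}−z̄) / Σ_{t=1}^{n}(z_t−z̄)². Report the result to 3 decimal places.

Mean z̄ = (76.7 + 74.2 + 58.7 + 72.6 + 81.4 + 59.4 + 80.1 + 71.6 + 59.0 + 76.3)/10 = 71.0000
Σ(z_t−z̄)(z_{t+3}−z̄) = (9.1200) + (33.2800) + (142.6800) + (14.5600) + (6.2400) + (139.2000) + (48.2300) = 393.3100
Denominator Σ(z_t−z̄)² = 694.5600
r_3 = 393.3100 / 694.5600 = 0.566

0.566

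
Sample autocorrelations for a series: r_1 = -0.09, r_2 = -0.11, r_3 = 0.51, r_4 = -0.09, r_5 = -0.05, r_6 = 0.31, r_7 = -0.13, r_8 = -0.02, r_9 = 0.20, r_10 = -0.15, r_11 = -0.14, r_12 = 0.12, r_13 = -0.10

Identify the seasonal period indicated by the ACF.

The largest autocorrelation is r_3 = 0.51, with weaker echoes at lags 6 (0.31) and 9 (0.20); the remaining lags stay at or below 0.12.
The dominant spike at lag 3 indicates a seasonal period of 3.

3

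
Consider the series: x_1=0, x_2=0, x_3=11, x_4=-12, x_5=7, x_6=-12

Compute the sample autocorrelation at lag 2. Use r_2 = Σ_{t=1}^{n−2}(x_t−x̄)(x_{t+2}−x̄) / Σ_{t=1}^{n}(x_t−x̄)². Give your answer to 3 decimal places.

Mean x̄ = (0 + 0 + 11 − 12 + 7 − 12)/6 = -1.0000
Numerator Σ_{t=1}^{4}(x_t−x̄)(x_{t+2}−x̄) = 218.0000
Denominator Σ(x_t−x̄)² = 452.0000
r_2 = 218.0000 / 452.0000 = 0.482

0.482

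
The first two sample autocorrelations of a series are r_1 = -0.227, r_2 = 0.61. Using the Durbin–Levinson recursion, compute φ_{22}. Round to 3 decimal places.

0.589

φ_{22} = (r_2 − r_1²) / (1 − r_1²)
r_1² = (-0.227)² = 0.051529
Numerator = 0.61 − 0.0515 = 0.5585; denominator = 1 − 0.0515 = 0.9485
φ_{22} = 0.5585 / 0.9485 = 0.589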